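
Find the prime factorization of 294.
2 × 3 × 7^2

Divide by primes starting from smallest:
294 ÷ 2 = 147
147 ÷ 3 = 49
49 ÷ 7 = 7
7 ÷ 7 = 1

294 = 2 × 3 × 7^2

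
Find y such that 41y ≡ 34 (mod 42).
8

Since gcd(41, 42) = 1 divides 34, a solution exists.
Multiply both sides by the inverse of 41 mod 42:
  41^(-1) mod 42 = 41
  x ≡ 41 × 34 ≡ 1394 ≡ 8 (mod 42)
Verification: 41 × 8 = 328 = 7 × 42 + 34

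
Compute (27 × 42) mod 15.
9

(27 × 42) = 1134
1134 mod 15 = 9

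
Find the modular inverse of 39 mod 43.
39^(-1) ≡ 32 (mod 43). Verification: 39 × 32 = 1248 ≡ 1 (mod 43)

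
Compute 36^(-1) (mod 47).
36^(-1) ≡ 17 (mod 47). Verification: 36 × 17 = 612 ≡ 1 (mod 47)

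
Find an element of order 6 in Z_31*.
6 has order 6 mod 31 since 6^{6} ≡ 1 (mod 31) and no smaller power works.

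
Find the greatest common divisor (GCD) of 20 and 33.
1

Using the Euclidean algorithm:
20 = 0 × 33 + 20
33 = 1 × 20 + 13
20 = 1 × 13 + 7
13 = 1 × 7 + 6
7 = 1 × 6 + 1
6 = 6 × 1 + 0

GCD(20, 33) = 1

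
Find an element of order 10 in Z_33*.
5 has order 10 mod 33 since 5^{10} ≡ 1 (mod 33) and no smaller power works.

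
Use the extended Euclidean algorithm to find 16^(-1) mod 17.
Extended GCD: 16(-1) + 17(1) = 1. So 16^(-1) ≡ 16 ≡ 16 (mod 17). Verify: 16 × 16 = 256 ≡ 1 (mod 17)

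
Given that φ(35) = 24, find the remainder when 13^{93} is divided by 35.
By Euler: 13^{24} ≡ 1 (mod 35) since gcd(13, 35) = 1. 93 = 3×24 + 21. So 13^{93} ≡ 13^{21} ≡ 13 (mod 35)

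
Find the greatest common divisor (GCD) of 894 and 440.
2

Using the Euclidean algorithm:
894 = 2 × 440 + 14
440 = 31 × 14 + 6
14 = 2 × 6 + 2
6 = 3 × 2 + 0

GCD(894, 440) = 2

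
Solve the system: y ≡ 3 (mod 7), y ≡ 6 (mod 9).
M = 7 × 9 = 63. M₁ = 9, y₁ ≡ 4 (mod 7). M₂ = 7, y₂ ≡ 4 (mod 9). y = 3×9×4 + 6×7×4 ≡ 24 (mod 63)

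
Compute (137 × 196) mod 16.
4

(137 × 196) = 26852
26852 mod 16 = 4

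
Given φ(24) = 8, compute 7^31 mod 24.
By Euler: 7^{8} ≡ 1 (mod 24) since gcd(7, 24) = 1. 31 = 3×8 + 7. So 7^{31} ≡ 7^{7} ≡ 7 (mod 24)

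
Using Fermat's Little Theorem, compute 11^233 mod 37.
By Fermat: 11^{36} ≡ 1 (mod 37). 233 ≡ 17 (mod 36). So 11^{233} ≡ 11^{17} ≡ 27 (mod 37)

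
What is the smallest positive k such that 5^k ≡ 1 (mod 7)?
Powers of 5 mod 7: 5^1≡5, 5^2≡4, 5^3≡6, 5^4≡2, 5^5≡3, 5^6≡1. Order = 6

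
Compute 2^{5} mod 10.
2

Using successive squaring:
Binary expansion of 5: 101
Powers of 2 mod 10 (each is the square of the previous):
  2^1 ≡ 2 (mod 10)
  2^2 ≡ 2² = 4 ≡ 4 (mod 10)
  2^4 ≡ 4² = 16 ≡ 6 (mod 10)
5 = 4 + 1, so 2^5 = 2^4 × 2^1 ≡ 6 × 2 (mod 10)
Multiplying step by step:
  6 × 2 = 12 ≡ 2 (mod 10)
Result: 2^5 ≡ 2 (mod 10)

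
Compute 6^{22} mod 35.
1

Using successive squaring:
Binary expansion of 22: 10110
Powers of 6 mod 35 (each is the square of the previous):
  6^1 ≡ 6 (mod 35)
  6^2 ≡ 6² = 36 ≡ 1 (mod 35)
  6^4 ≡ 1² = 1 ≡ 1 (mod 35)
  6^8 ≡ 1² = 1 ≡ 1 (mod 35)
  6^16 ≡ 1² = 1 ≡ 1 (mod 35)
22 = 16 + 4 + 2, so 6^22 = 6^16 × 6^4 × 6^2 ≡ 1 × 1 × 1 (mod 35)
Multiplying step by step:
  1 × 1 = 1 ≡ 1 (mod 35)
  1 × 1 = 1 ≡ 1 (mod 35)
Result: 6^22 ≡ 1 (mod 35)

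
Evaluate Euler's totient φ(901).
832

Prime factorization: 901 = 17 × 53
Using the formula φ(n) = n × Π(1 - 1/p) for each prime factor p:
φ(901) = 901 × (1 - 1/17) × (1 - 1/53)
φ(901) = 832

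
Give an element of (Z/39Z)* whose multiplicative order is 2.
14 has order 2 mod 39 since 14^{2} ≡ 1 (mod 39) and no smaller power works.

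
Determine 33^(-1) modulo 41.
33^(-1) ≡ 5 (mod 41). Verification: 33 × 5 = 165 ≡ 1 (mod 41)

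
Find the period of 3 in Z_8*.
Powers of 3 mod 8: 3^1≡3, 3^2≡1. Order = 2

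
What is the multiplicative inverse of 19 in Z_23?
19^(-1) ≡ 17 (mod 23). Verification: 19 × 17 = 323 ≡ 1 (mod 23)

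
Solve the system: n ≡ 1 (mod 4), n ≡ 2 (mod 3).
M = 4 × 3 = 12. M₁ = 3, y₁ ≡ 3 (mod 4). M₂ = 4, y₂ ≡ 1 (mod 3). n = 1×3×3 + 2×4×1 ≡ 5 (mod 12)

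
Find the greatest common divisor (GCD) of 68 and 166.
2

Using the Euclidean algorithm:
68 = 0 × 166 + 68
166 = 2 × 68 + 30
68 = 2 × 30 + 8
30 = 3 × 8 + 6
8 = 1 × 6 + 2
6 = 3 × 2 + 0

GCD(68, 166) = 2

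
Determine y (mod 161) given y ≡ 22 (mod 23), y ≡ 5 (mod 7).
68

Using the Chinese Remainder Theorem:
M = product of moduli = 161
For equation 1: M_1 = 7, 7 ≡ 7 (mod 23), inverse of 7 mod 23 is 10 (check: 7 × 10 = 70 ≡ 1 (mod 23))
For equation 2: M_2 = 23, 23 ≡ 2 (mod 7), inverse of 23 mod 7 is 4 (check: 2 × 4 = 8 ≡ 1 (mod 7))
Combine: y ≡ Σ r_i×M_i×(M_i⁻¹ mod m_i) = 22×7×10 + 5×23×4 = 1540 + 460 = 2000
2000 mod 161 = 68
y ≡ 68 (mod 161)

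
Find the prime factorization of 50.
2 × 5^2

Divide by primes starting from smallest:
50 ÷ 2 = 25
25 ÷ 5 = 5
5 ÷ 5 = 1

50 = 2 × 5^2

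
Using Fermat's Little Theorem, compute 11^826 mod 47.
By Fermat: 11^{46} ≡ 1 (mod 47). 826 ≡ 44 (mod 46). So 11^{826} ≡ 11^{44} ≡ 7 (mod 47)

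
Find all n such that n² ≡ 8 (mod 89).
The square roots of 8 mod 89 are 39 and 50. Verify: 39² = 1521 ≡ 8 (mod 89)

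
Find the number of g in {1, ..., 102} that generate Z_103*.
Number of primitive roots mod 103 = φ(102) = 32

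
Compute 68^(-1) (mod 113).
5

Using Extended Euclidean Algorithm:
gcd(68, 113) = 1
Bezout coefficients: 68 × 5 + 113 × -3 = 1
So 68 × 5 ≡ 1 (mod 113)
The inverse is 5 mod 113 = 5
Verification: 68 × 5 = 340 = 3 × 113 + 1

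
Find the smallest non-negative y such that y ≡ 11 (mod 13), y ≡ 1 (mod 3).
37

Using the Chinese Remainder Theorem:
M = product of moduli = 39
For equation 1: M_1 = 3, 3 ≡ 3 (mod 13), inverse of 3 mod 13 is 9 (check: 3 × 9 = 27 ≡ 1 (mod 13))
For equation 2: M_2 = 13, 13 ≡ 1 (mod 3), inverse of 13 mod 3 is 1 (check: 1 × 1 = 1 ≡ 1 (mod 3))
Combine: y ≡ Σ r_i×M_i×(M_i⁻¹ mod m_i) = 11×3×9 + 1×13×1 = 297 + 13 = 310
310 mod 39 = 37
y ≡ 37 (mod 39)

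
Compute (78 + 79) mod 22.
3

(78 + 79) = 157
157 mod 22 = 3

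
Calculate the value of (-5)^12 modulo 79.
Using repeated squaring. (-5) ≡ 74 (mod 79). 12 = 8 + 4 (binary 1100). Repeated squaring mod 79: 74^1 ≡ 74; 74^2 ≡ 74² = 5476 ≡ 25; 74^4 ≡ 25² = 625 ≡ 72; 74^8 ≡ 72² = 5184 ≡ 49. Multiply: (-5)^12 ≡ 74^8 × 74^4 ≡ 49 × 72 (mod 79): 49 × 72 = 3528 ≡ 52. So (-5)^12 ≡ 52 (mod 79).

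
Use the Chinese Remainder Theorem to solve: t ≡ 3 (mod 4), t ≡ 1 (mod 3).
M = 4 × 3 = 12. M₁ = 3, y₁ ≡ 3 (mod 4). M₂ = 4, y₂ ≡ 1 (mod 3). t = 3×3×3 + 1×4×1 ≡ 7 (mod 12)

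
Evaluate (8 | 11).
(8/11) = 8^{5} mod 11 = -1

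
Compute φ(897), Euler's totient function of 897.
528

Prime factorization: 897 = 3 × 13 × 23
Using the formula φ(n) = n × Π(1 - 1/p) for each prime factor p:
φ(897) = 897 × (1 - 1/3) × (1 - 1/13) × (1 - 1/23)
φ(897) = 528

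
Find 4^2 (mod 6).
2 = 2 (binary 10). Repeated squaring mod 6: 4^1 ≡ 4; 4^2 ≡ 4² = 16 ≡ 4. So 4^2 ≡ 4 (mod 6).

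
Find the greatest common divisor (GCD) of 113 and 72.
1

Using the Euclidean algorithm:
113 = 1 × 72 + 41
72 = 1 × 41 + 31
41 = 1 × 31 + 10
31 = 3 × 10 + 1
10 = 10 × 1 + 0

GCD(113, 72) = 1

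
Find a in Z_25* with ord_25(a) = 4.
7 has order 4 mod 25 since 7^{4} ≡ 1 (mod 25) and no smaller power works.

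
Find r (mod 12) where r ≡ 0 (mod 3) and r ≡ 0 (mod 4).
M = 3 × 4 = 12. M₁ = 4, y₁ ≡ 1 (mod 3). M₂ = 3, y₂ ≡ 3 (mod 4). r = 0×4×1 + 0×3×3 ≡ 0 (mod 12)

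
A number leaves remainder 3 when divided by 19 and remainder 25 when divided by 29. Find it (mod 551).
M = 19 × 29 = 551. M₁ = 29, y₁ ≡ 2 (mod 19). M₂ = 19, y₂ ≡ 26 (mod 29). t = 3×29×2 + 25×19×26 ≡ 402 (mod 551)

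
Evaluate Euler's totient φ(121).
110

Prime factorization: 121 = 11^2
Using the formula φ(n) = n × Π(1 - 1/p) for each prime factor p:
φ(121) = 121 × (1 - 1/11)
φ(121) = 110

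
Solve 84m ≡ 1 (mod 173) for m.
84^(-1) ≡ 138 (mod 173). Verification: 84 × 138 = 11592 ≡ 1 (mod 173)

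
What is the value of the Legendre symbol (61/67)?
(61/67) = 61^{33} mod 67 = -1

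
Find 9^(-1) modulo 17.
2

Using Extended Euclidean Algorithm:
gcd(9, 17) = 1
Bezout coefficients: 9 × 2 + 17 × -1 = 1
So 9 × 2 ≡ 1 (mod 17)
The inverse is 2 mod 17 = 2
Verification: 9 × 2 = 18 = 1 × 17 + 1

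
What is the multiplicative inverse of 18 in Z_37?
18^(-1) ≡ 35 (mod 37). Verification: 18 × 35 = 630 ≡ 1 (mod 37)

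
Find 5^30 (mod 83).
Using repeated squaring. 30 = 16 + 8 + 4 + 2 (binary 11110). Repeated squaring mod 83: 5^1 ≡ 5; 5^2 ≡ 5² = 25 ≡ 25; 5^4 ≡ 25² = 625 ≡ 44; 5^8 ≡ 44² = 1936 ≡ 27; 5^16 ≡ 27² = 729 ≡ 65. Multiply: 5^30 = 5^16 × 5^8 × 5^4 × 5^2 ≡ 65 × 27 × 44 × 25 (mod 83): 65 × 27 = 1755 ≡ 12; 12 × 44 = 528 ≡ 30; 30 × 25 = 750 ≡ 3. So 5^30 ≡ 3 (mod 83).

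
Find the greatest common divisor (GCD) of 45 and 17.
1

Using the Euclidean algorithm:
45 = 2 × 17 + 11
17 = 1 × 11 + 6
11 = 1 × 6 + 5
6 = 1 × 5 + 1
5 = 5 × 1 + 0

GCD(45, 17) = 1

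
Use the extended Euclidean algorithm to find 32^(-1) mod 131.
Extended GCD: 32(-45) + 131(11) = 1. So 32^(-1) ≡ 86 ≡ 86 (mod 131). Verify: 32 × 86 = 2752 ≡ 1 (mod 131)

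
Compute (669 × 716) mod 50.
4

(669 × 716) = 479004
479004 mod 50 = 4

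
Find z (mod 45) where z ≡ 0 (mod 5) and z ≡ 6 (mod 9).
M = 5 × 9 = 45. M₁ = 9, y₁ ≡ 4 (mod 5). M₂ = 5, y₂ ≡ 2 (mod 9). z = 0×9×4 + 6×5×2 ≡ 15 (mod 45)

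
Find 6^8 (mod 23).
8 = 8 (binary 1000). Repeated squaring mod 23: 6^1 ≡ 6; 6^2 ≡ 6² = 36 ≡ 13; 6^4 ≡ 13² = 169 ≡ 8; 6^8 ≡ 8² = 64 ≡ 18. So 6^8 ≡ 18 (mod 23).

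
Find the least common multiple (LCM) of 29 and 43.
1247

First find GCD(29, 43) using the Euclidean algorithm:
29 = 0 × 43 + 29
43 = 1 × 29 + 14
29 = 2 × 14 + 1
14 = 14 × 1 + 0
GCD(29, 43) = 1

LCM formula: LCM(a, b) = (a × b) / GCD(a, b)
LCM(29, 43) = (29 × 43) / 1
LCM(29, 43) = 1247 / 1
LCM(29, 43) = 1247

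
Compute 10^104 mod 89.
Using Fermat: 10^{88} ≡ 1 (mod 89). 104 ≡ 16 (mod 88). So 10^{104} ≡ 10^{16} ≡ 67 (mod 89)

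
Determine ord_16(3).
Powers of 3 mod 16: 3^1≡3, 3^2≡9, 3^3≡11, 3^4≡1. Order = 4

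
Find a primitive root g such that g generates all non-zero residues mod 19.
p - 1 = 18 has prime divisors 2, 3. h is a primitive root mod 19 iff h^(18/q) ≢ 1 (mod 19) for each such q.
h = 2: 2^9 ≡ 18, 2^6 ≡ 7 (mod 19); none is 1, so 2 has order 18 and is a primitive root.
The smallest primitive root mod 19 is g = 2.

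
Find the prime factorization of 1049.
1049

Divide by primes starting from smallest:
1049 ÷ 1049 = 1

1049 = 1049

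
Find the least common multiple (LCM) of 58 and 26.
754

First find GCD(58, 26) using the Euclidean algorithm:
58 = 2 × 26 + 6
26 = 4 × 6 + 2
6 = 3 × 2 + 0
GCD(58, 26) = 2

LCM formula: LCM(a, b) = (a × b) / GCD(a, b)
LCM(58, 26) = (58 × 26) / 2
LCM(58, 26) = 1508 / 2
LCM(58, 26) = 754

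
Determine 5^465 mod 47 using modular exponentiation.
Using Fermat: 5^{46} ≡ 1 (mod 47). 465 ≡ 5 (mod 46). So 5^{465} ≡ 5^{5} ≡ 23 (mod 47)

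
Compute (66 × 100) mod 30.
0

(66 × 100) = 6600
6600 mod 30 = 0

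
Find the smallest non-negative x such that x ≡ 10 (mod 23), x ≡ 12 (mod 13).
194

Using the Chinese Remainder Theorem:
M = product of moduli = 299
For equation 1: M_1 = 13, 13 ≡ 13 (mod 23), inverse of 13 mod 23 is 16 (check: 13 × 16 = 208 ≡ 1 (mod 23))
For equation 2: M_2 = 23, 23 ≡ 10 (mod 13), inverse of 23 mod 13 is 4 (check: 10 × 4 = 40 ≡ 1 (mod 13))
Combine: x ≡ Σ r_i×M_i×(M_i⁻¹ mod m_i) = 10×13×16 + 12×23×4 = 2080 + 1104 = 3184
3184 mod 299 = 194
x ≡ 194 (mod 299)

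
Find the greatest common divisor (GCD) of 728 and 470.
2

Using the Euclidean algorithm:
728 = 1 × 470 + 258
470 = 1 × 258 + 212
258 = 1 × 212 + 46
212 = 4 × 46 + 28
46 = 1 × 28 + 18
28 = 1 × 18 + 10
18 = 1 × 10 + 8
10 = 1 × 8 + 2
8 = 4 × 2 + 0

GCD(728, 470) = 2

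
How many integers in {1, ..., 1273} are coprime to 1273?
1188

Prime factorization: 1273 = 19 × 67
Using the formula φ(n) = n × Π(1 - 1/p) for each prime factor p:
φ(1273) = 1273 × (1 - 1/19) × (1 - 1/67)
φ(1273) = 1188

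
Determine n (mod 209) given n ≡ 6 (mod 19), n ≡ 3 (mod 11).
25

Using the Chinese Remainder Theorem:
M = product of moduli = 209
For equation 1: M_1 = 11, 11 ≡ 11 (mod 19), inverse of 11 mod 19 is 7 (check: 11 × 7 = 77 ≡ 1 (mod 19))
For equation 2: M_2 = 19, 19 ≡ 8 (mod 11), inverse of 19 mod 11 is 7 (check: 8 × 7 = 56 ≡ 1 (mod 11))
Combine: n ≡ Σ r_i×M_i×(M_i⁻¹ mod m_i) = 6×11×7 + 3×19×7 = 462 + 399 = 861
861 mod 209 = 25
n ≡ 25 (mod 209)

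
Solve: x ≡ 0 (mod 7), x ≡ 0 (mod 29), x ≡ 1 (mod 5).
M = 7 × 29 × 5 = 1015. M₁ = 145, y₁ ≡ 3 (mod 7). M₂ = 35, y₂ ≡ 5 (mod 29). M₃ = 203, y₃ ≡ 2 (mod 5). x = 0×145×3 + 0×35×5 + 1×203×2 ≡ 406 (mod 1015)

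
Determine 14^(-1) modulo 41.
14^(-1) ≡ 3 (mod 41). Verification: 14 × 3 = 42 ≡ 1 (mod 41)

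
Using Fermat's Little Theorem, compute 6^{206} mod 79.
16

By Fermat's Little Theorem, a^(p-1) ≡ 1 (mod p) for prime p and gcd(a, p) = 1
Here p = 79, so 6^78 ≡ 1 (mod 79)
We can reduce the exponent: 206 mod 78 = 50
So 6^206 ≡ 6^50 (mod 79)
Computing: 6^50 mod 79 = 16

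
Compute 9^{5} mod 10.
9

Using successive squaring:
Binary expansion of 5: 101
Powers of 9 mod 10 (each is the square of the previous):
  9^1 ≡ 9 (mod 10)
  9^2 ≡ 9² = 81 ≡ 1 (mod 10)
  9^4 ≡ 1² = 1 ≡ 1 (mod 10)
5 = 4 + 1, so 9^5 = 9^4 × 9^1 ≡ 1 × 9 (mod 10)
Multiplying step by step:
  1 × 9 = 9 ≡ 9 (mod 10)
Result: 9^5 ≡ 9 (mod 10)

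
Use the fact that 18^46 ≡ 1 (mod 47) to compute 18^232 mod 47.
By Fermat: 18^{46} ≡ 1 (mod 47). 232 = 5×46 + 2. So 18^{232} ≡ 18^{2} ≡ 42 (mod 47)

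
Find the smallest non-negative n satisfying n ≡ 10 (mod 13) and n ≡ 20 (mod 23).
M = 13 × 23 = 299. M₁ = 23, y₁ ≡ 4 (mod 13). M₂ = 13, y₂ ≡ 16 (mod 23). n = 10×23×4 + 20×13×16 ≡ 296 (mod 299)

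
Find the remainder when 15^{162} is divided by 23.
By Fermat: 15^{22} ≡ 1 (mod 23). 162 = 7×22 + 8. So 15^{162} ≡ 15^{8} ≡ 4 (mod 23)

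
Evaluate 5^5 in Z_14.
5 = 4 + 1 (binary 101). Repeated squaring mod 14: 5^1 ≡ 5; 5^2 ≡ 5² = 25 ≡ 11; 5^4 ≡ 11² = 121 ≡ 9. Multiply: 5^5 = 5^4 × 5^1 ≡ 9 × 5 (mod 14): 9 × 5 = 45 ≡ 3. So 5^5 ≡ 3 (mod 14).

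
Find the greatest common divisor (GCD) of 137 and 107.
1

Using the Euclidean algorithm:
137 = 1 × 107 + 30
107 = 3 × 30 + 17
30 = 1 × 17 + 13
17 = 1 × 13 + 4
13 = 3 × 4 + 1
4 = 4 × 1 + 0

GCD(137, 107) = 1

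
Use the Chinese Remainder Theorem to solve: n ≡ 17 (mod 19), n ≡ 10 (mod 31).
568

Using the Chinese Remainder Theorem:
M = product of moduli = 589
For equation 1: M_1 = 31, 31 ≡ 12 (mod 19), inverse of 31 mod 19 is 8 (check: 12 × 8 = 96 ≡ 1 (mod 19))
For equation 2: M_2 = 19, 19 ≡ 19 (mod 31), inverse of 19 mod 31 is 18 (check: 19 × 18 = 342 ≡ 1 (mod 31))
Combine: n ≡ Σ r_i×M_i×(M_i⁻¹ mod m_i) = 17×31×8 + 10×19×18 = 4216 + 3420 = 7636
7636 mod 589 = 568
n ≡ 568 (mod 589)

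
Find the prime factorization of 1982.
2 × 991

Divide by primes starting from smallest:
1982 ÷ 2 = 991
991 ÷ 991 = 1

1982 = 2 × 991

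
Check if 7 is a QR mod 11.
By Euler's criterion: 7^{5} ≡ 10 (mod 11). Since this equals -1 (≡ 10), 7 is not a QR.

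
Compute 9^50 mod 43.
Using Fermat: 9^{42} ≡ 1 (mod 43). 50 ≡ 8 (mod 42). So 9^{50} ≡ 9^{8} ≡ 23 (mod 43)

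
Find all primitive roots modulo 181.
Primitive roots mod 181: {2, 10, 18, 21, 23, 24, 28, 41, 47, 50, 53, 54, 57, 58, 63, 66, 69, 76, 77, 78, 83, 84, 85, 90, 91, 96, 97, 98, 103, 104, 105, 112, 115, 118, 123, 124, 127, 128, 131, 134, 140, 153, 157, 158, 160, 163, 171, 179}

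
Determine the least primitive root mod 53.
p - 1 = 52 has prime divisors 2, 13. h is a primitive root mod 53 iff h^(52/q) ≢ 1 (mod 53) for each such q.
h = 2: 2^26 ≡ 52, 2^4 ≡ 16 (mod 53); none is 1, so 2 has order 52 and is a primitive root.
The smallest primitive root mod 53 is g = 2.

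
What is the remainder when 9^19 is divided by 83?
Using repeated squaring. 19 = 16 + 2 + 1 (binary 10011). Repeated squaring mod 83: 9^1 ≡ 9; 9^2 ≡ 9² = 81 ≡ 81; 9^4 ≡ 81² = 6561 ≡ 4; 9^8 ≡ 4² = 16 ≡ 16; 9^16 ≡ 16² = 256 ≡ 7. Multiply: 9^19 = 9^16 × 9^2 × 9^1 ≡ 7 × 81 × 9 (mod 83): 7 × 81 = 567 ≡ 69; 69 × 9 = 621 ≡ 40. So 9^19 ≡ 40 (mod 83).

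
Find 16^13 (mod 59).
Using repeated squaring. 13 = 8 + 4 + 1 (binary 1101). Repeated squaring mod 59: 16^1 ≡ 16; 16^2 ≡ 16² = 256 ≡ 20; 16^4 ≡ 20² = 400 ≡ 46; 16^8 ≡ 46² = 2116 ≡ 51. Multiply: 16^13 = 16^8 × 16^4 × 16^1 ≡ 51 × 46 × 16 (mod 59): 51 × 46 = 2346 ≡ 45; 45 × 16 = 720 ≡ 12. So 16^13 ≡ 12 (mod 59).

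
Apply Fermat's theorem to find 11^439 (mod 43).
By Fermat: 11^{42} ≡ 1 (mod 43). 439 ≡ 19 (mod 42). So 11^{439} ≡ 11^{19} ≡ 16 (mod 43)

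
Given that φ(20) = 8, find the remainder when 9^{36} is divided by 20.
By Euler: 9^{8} ≡ 1 (mod 20) since gcd(9, 20) = 1. 36 = 4×8 + 4. So 9^{36} ≡ 9^{4} ≡ 1 (mod 20)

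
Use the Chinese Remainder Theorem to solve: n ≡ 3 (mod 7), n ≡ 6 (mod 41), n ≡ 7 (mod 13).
2425

Using the Chinese Remainder Theorem:
M = product of moduli = 3731
For equation 1: M_1 = 533, 533 ≡ 1 (mod 7), inverse of 533 mod 7 is 1 (check: 1 × 1 = 1 ≡ 1 (mod 7))
For equation 2: M_2 = 91, 91 ≡ 9 (mod 41), inverse of 91 mod 41 is 32 (check: 9 × 32 = 288 ≡ 1 (mod 41))
For equation 3: M_3 = 287, 287 ≡ 1 (mod 13), inverse of 287 mod 13 is 1 (check: 1 × 1 = 1 ≡ 1 (mod 13))
Combine: n ≡ Σ r_i×M_i×(M_i⁻¹ mod m_i) = 3×533×1 + 6×91×32 + 7×287×1 = 1599 + 17472 + 2009 = 21080
21080 mod 3731 = 2425
n ≡ 2425 (mod 3731)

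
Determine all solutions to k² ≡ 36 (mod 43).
The square roots of 36 mod 43 are 6 and 37. Verify: 6² = 36 ≡ 36 (mod 43)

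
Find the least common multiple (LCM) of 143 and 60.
8580

First find GCD(143, 60) using the Euclidean algorithm:
143 = 2 × 60 + 23
60 = 2 × 23 + 14
23 = 1 × 14 + 9
14 = 1 × 9 + 5
9 = 1 × 5 + 4
5 = 1 × 4 + 1
4 = 4 × 1 + 0
GCD(143, 60) = 1

LCM formula: LCM(a, b) = (a × b) / GCD(a, b)
LCM(143, 60) = (143 × 60) / 1
LCM(143, 60) = 8580 / 1
LCM(143, 60) = 8580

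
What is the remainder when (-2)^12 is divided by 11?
Using Fermat: (-2)^{10} ≡ 1 (mod 11). 12 ≡ 2 (mod 10). So (-2)^{12} ≡ (-2)^{2} ≡ 4 (mod 11)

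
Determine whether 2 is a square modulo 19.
By Euler's criterion: 2^{9} ≡ 18 (mod 19). Since this equals -1 (≡ 18), 2 is not a QR.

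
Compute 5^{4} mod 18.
13

Using successive squaring:
Binary expansion of 4: 100
Powers of 5 mod 18 (each is the square of the previous):
  5^1 ≡ 5 (mod 18)
  5^2 ≡ 5² = 25 ≡ 7 (mod 18)
  5^4 ≡ 7² = 49 ≡ 13 (mod 18)
4 is a power of 2, so 5^4 is the last square: ≡ 13 (mod 18)
Result: 5^4 ≡ 13 (mod 18)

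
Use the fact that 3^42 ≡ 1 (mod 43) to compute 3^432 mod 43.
By Fermat: 3^{42} ≡ 1 (mod 43). 432 ≡ 12 (mod 42). So 3^{432} ≡ 3^{12} ≡ 4 (mod 43)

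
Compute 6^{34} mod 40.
16

Using successive squaring:
Binary expansion of 34: 100010
Powers of 6 mod 40 (each is the square of the previous):
  6^1 ≡ 6 (mod 40)
  6^2 ≡ 6² = 36 ≡ 36 (mod 40)
  6^4 ≡ 36² = 1296 ≡ 16 (mod 40)
  6^8 ≡ 16² = 256 ≡ 16 (mod 40)
  6^16 ≡ 16² = 256 ≡ 16 (mod 40)
  6^32 ≡ 16² = 256 ≡ 16 (mod 40)
34 = 32 + 2, so 6^34 = 6^32 × 6^2 ≡ 16 × 36 (mod 40)
Multiplying step by step:
  16 × 36 = 576 ≡ 16 (mod 40)
Result: 6^34 ≡ 16 (mod 40)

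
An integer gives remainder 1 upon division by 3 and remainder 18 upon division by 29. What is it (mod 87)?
M = 3 × 29 = 87. M₁ = 29, y₁ ≡ 2 (mod 3). M₂ = 3, y₂ ≡ 10 (mod 29). n = 1×29×2 + 18×3×10 ≡ 76 (mod 87). The smallest positive such number is 76.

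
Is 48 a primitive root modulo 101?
p - 1 = 100 has prime divisors 2, 5. Check 48^(100/q) mod 101 for each: 48^(100/2) = 48^50 ≡ 100, 48^(100/5) = 48^20 ≡ 87 (mod 101). None of these is 1, so 48 has order 100 = φ(101), so it is a primitive root mod 101.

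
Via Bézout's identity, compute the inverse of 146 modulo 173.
Extended GCD: 146(32) + 173(-27) = 1. So 146^(-1) ≡ 32 ≡ 32 (mod 173). Verify: 146 × 32 = 4672 ≡ 1 (mod 173)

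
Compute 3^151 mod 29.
Using Fermat: 3^{28} ≡ 1 (mod 29). 151 ≡ 11 (mod 28). So 3^{151} ≡ 3^{11} ≡ 15 (mod 29)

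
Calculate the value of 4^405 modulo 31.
Using Fermat: 4^{30} ≡ 1 (mod 31). 405 ≡ 15 (mod 30). So 4^{405} ≡ 4^{15} ≡ 1 (mod 31)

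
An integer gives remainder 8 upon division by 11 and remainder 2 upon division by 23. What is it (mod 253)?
M = 11 × 23 = 253. M₁ = 23, y₁ ≡ 1 (mod 11). M₂ = 11, y₂ ≡ 21 (mod 23). z = 8×23×1 + 2×11×21 ≡ 140 (mod 253). The smallest positive such number is 140.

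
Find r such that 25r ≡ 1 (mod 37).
25^(-1) ≡ 3 (mod 37). Verification: 25 × 3 = 75 ≡ 1 (mod 37)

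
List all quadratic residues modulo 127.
QRs mod 127: {1, 2, 4, 8, 9, 11, 13, 15, 16, 17, 18, 19, 21, 22, 25, 26, 30, 31, 32, 34, 35, 36, 37, 38, 41, 42, 44, 47, 49, 50, 52, 60, 61, 62, 64, 68, 69, 70, 71, 72, 73, 74, 76, 79, 81, 82, 84, 87, 88, 94, 98, 99, 100, 103, 104, 107, 113, 115, 117, 120, 121, 122, 124}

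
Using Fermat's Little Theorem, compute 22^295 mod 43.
By Fermat: 22^{42} ≡ 1 (mod 43). 295 = 7×42 + 1. So 22^{295} ≡ 22^{1} ≡ 22 (mod 43)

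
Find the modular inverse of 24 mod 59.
24^(-1) ≡ 32 (mod 59). Verification: 24 × 32 = 768 ≡ 1 (mod 59)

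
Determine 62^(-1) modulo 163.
62^(-1) ≡ 71 (mod 163). Verification: 62 × 71 = 4402 ≡ 1 (mod 163)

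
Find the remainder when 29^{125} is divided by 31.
By Fermat: 29^{30} ≡ 1 (mod 31). 125 = 4×30 + 5. So 29^{125} ≡ 29^{5} ≡ 30 (mod 31)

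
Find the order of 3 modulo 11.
Powers of 3 mod 11: 3^1≡3, 3^2≡9, 3^3≡5, 3^4≡4, 3^5≡1. Order = 5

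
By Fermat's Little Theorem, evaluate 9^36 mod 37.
By Fermat's Little Theorem, 9^{36} ≡ 1 (mod 37) since 37 is prime and gcd(9, 37) = 1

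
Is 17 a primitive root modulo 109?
No

To verify, check if 17^(108/q) ≢ 1 (mod 109) for each prime divisor q of 108
Divisors of 108 = 108: [1, 2, 3, 4, 6, 9, 12, 18, 27, 36, 54, 108]
  17^(108/2) = 17^54 ≡ 108 (mod 109)
  17^(108/3) = 17^36 ≡ 1 (mod 109)
Conclusion: 17 is not a primitive root modulo 109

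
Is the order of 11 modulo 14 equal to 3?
Yes, ord_14(11) = 3.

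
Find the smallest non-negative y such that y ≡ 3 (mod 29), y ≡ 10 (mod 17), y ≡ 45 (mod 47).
15837

Using the Chinese Remainder Theorem:
M = product of moduli = 23171
For equation 1: M_1 = 799, 799 ≡ 16 (mod 29), inverse of 799 mod 29 is 20 (check: 16 × 20 = 320 ≡ 1 (mod 29))
For equation 2: M_2 = 1363, 1363 ≡ 3 (mod 17), inverse of 1363 mod 17 is 6 (check: 3 × 6 = 18 ≡ 1 (mod 17))
For equation 3: M_3 = 493, 493 ≡ 23 (mod 47), inverse of 493 mod 47 is 45 (check: 23 × 45 = 1035 ≡ 1 (mod 47))
Combine: y ≡ Σ r_i×M_i×(M_i⁻¹ mod m_i) = 3×799×20 + 10×1363×6 + 45×493×45 = 47940 + 81780 + 998325 = 1128045
1128045 mod 23171 = 15837
y ≡ 15837 (mod 23171)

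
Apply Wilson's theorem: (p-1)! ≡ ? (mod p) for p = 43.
By Wilson's theorem, (42)! ≡ -1 ≡ 42 (mod 43)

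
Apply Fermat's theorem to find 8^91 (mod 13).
By Fermat: 8^{12} ≡ 1 (mod 13). 91 = 7×12 + 7. So 8^{91} ≡ 8^{7} ≡ 5 (mod 13)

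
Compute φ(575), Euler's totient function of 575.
440

Prime factorization: 575 = 5^2 × 23
Using the formula φ(n) = n × Π(1 - 1/p) for each prime factor p:
φ(575) = 575 × (1 - 1/5) × (1 - 1/23)
φ(575) = 440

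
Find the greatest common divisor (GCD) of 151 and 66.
1

Using the Euclidean algorithm:
151 = 2 × 66 + 19
66 = 3 × 19 + 9
19 = 2 × 9 + 1
9 = 9 × 1 + 0

GCD(151, 66) = 1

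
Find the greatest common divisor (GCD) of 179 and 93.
1

Using the Euclidean algorithm:
179 = 1 × 93 + 86
93 = 1 × 86 + 7
86 = 12 × 7 + 2
7 = 3 × 2 + 1
2 = 2 × 1 + 0

GCD(179, 93) = 1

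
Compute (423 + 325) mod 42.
34

(423 + 325) = 748
748 mod 42 = 34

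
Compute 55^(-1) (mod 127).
55^(-1) ≡ 97 (mod 127). Verification: 55 × 97 = 5335 ≡ 1 (mod 127)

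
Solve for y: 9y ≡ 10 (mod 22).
6

Since gcd(9, 22) = 1 divides 10, a solution exists.
Multiply both sides by the inverse of 9 mod 22:
  9^(-1) mod 22 = 5
  x ≡ 5 × 10 ≡ 50 ≡ 6 (mod 22)
Verification: 9 × 6 = 54 = 2 × 22 + 10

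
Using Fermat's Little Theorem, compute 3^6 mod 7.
By Fermat's Little Theorem, 3^{6} ≡ 1 (mod 7) since 7 is prime and gcd(3, 7) = 1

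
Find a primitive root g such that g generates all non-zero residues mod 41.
p - 1 = 40 has prime divisors 2, 5. h is a primitive root mod 41 iff h^(40/q) ≢ 1 (mod 41) for each such q.
h = 2: 2^20 ≡ 1, 2^8 ≡ 10 (mod 41); 2^20 ≡ 1, so not a primitive root.
h = 3: 3^20 ≡ 40, 3^8 ≡ 1 (mod 41); 3^8 ≡ 1, so not a primitive root.
h = 4: 4^20 ≡ 1, 4^8 ≡ 18 (mod 41); 4^20 ≡ 1, so not a primitive root.
h = 5: 5^20 ≡ 1, 5^8 ≡ 18 (mod 41); 5^20 ≡ 1, so not a primitive root.
h = 6: 6^20 ≡ 40, 6^8 ≡ 10 (mod 41); none is 1, so 6 has order 40 and is a primitive root.
The smallest primitive root mod 41 is g = 6.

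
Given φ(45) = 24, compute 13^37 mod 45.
By Euler: 13^{24} ≡ 1 (mod 45) since gcd(13, 45) = 1. 37 = 1×24 + 13. So 13^{37} ≡ 13^{13} ≡ 13 (mod 45)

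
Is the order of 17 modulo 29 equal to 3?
No, the actual order is 4, not 3.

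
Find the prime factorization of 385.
5 × 7 × 11

Divide by primes starting from smallest:
385 ÷ 5 = 77
77 ÷ 7 = 11
11 ÷ 11 = 1

385 = 5 × 7 × 11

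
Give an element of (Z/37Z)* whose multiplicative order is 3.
10 has order 3 mod 37 since 10^{3} ≡ 1 (mod 37) and no smaller power works.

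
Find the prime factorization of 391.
17 × 23

Divide by primes starting from smallest:
391 ÷ 17 = 23
23 ÷ 23 = 1

391 = 17 × 23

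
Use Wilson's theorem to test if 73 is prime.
(72)! mod 73 = 72. Since 72 ≡ -1 (mod 73), 73 is prime.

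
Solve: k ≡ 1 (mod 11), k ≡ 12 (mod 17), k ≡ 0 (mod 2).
M = 11 × 17 × 2 = 374. M₁ = 34, y₁ ≡ 1 (mod 11). M₂ = 22, y₂ ≡ 7 (mod 17). M₃ = 187, y₃ ≡ 1 (mod 2). k = 1×34×1 + 12×22×7 + 0×187×1 ≡ 12 (mod 374)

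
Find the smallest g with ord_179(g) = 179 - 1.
p - 1 = 178 has prime divisors 2, 89. h is a primitive root mod 179 iff h^(178/q) ≢ 1 (mod 179) for each such q.
h = 2: 2^89 ≡ 178, 2^2 ≡ 4 (mod 179); none is 1, so 2 has order 178 and is a primitive root.
The smallest primitive root mod 179 is g = 2.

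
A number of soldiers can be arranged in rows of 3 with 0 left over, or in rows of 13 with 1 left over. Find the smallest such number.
M = 3 × 13 = 39. M₁ = 13, y₁ ≡ 1 (mod 3). M₂ = 3, y₂ ≡ 9 (mod 13). n = 0×13×1 + 1×3×9 ≡ 27 (mod 39). The smallest positive such number is 27.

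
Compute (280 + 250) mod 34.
20

(280 + 250) = 530
530 mod 34 = 20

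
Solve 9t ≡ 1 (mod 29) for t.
9^(-1) ≡ 13 (mod 29). Verification: 9 × 13 = 117 ≡ 1 (mod 29)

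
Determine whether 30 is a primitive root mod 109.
p - 1 = 108 has prime divisors 2, 3. Check 30^(108/q) mod 109 for each: 30^(108/2) = 30^54 ≡ 108, 30^(108/3) = 30^36 ≡ 45 (mod 109). None of these is 1, so 30 has order 108 = φ(109), so it is a primitive root mod 109.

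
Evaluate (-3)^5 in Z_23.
(-3) ≡ 20 (mod 23). 5 = 4 + 1 (binary 101). Repeated squaring mod 23: 20^1 ≡ 20; 20^2 ≡ 20² = 400 ≡ 9; 20^4 ≡ 9² = 81 ≡ 12. Multiply: (-3)^5 ≡ 20^4 × 20^1 ≡ 12 × 20 (mod 23): 12 × 20 = 240 ≡ 10. So (-3)^5 ≡ 10 (mod 23).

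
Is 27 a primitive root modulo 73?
p - 1 = 72 has prime divisors 2, 3. Check 27^(72/q) mod 73 for each: 27^(72/2) = 27^36 ≡ 1, 27^(72/3) = 27^24 ≡ 1 (mod 73). Since 27^36 ≡ 1 (mod 73), the order of 27 divides 36 (in fact the order is 4) ≠ 72, so it is not a primitive root.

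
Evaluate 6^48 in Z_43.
Using Fermat: 6^{42} ≡ 1 (mod 43). 48 ≡ 6 (mod 42). So 6^{48} ≡ 6^{6} ≡ 1 (mod 43)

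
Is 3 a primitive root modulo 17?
Yes

To verify, check if 3^(16/q) ≢ 1 (mod 17) for each prime divisor q of 16
Divisors of 16 = 16: [1, 2, 4, 8, 16]
  3^(16/2) = 3^8 ≡ 16 (mod 17)
Conclusion: 3 is a primitive root modulo 17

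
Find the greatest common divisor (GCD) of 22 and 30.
2

Using the Euclidean algorithm:
22 = 0 × 30 + 22
30 = 1 × 22 + 8
22 = 2 × 8 + 6
8 = 1 × 6 + 2
6 = 3 × 2 + 0

GCD(22, 30) = 2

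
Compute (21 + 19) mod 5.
0

(21 + 19) = 40
40 mod 5 = 0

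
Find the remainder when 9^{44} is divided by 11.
By Fermat: 9^{10} ≡ 1 (mod 11). 44 = 4×10 + 4. So 9^{44} ≡ 9^{4} ≡ 5 (mod 11)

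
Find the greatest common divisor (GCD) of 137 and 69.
1

Using the Euclidean algorithm:
137 = 1 × 69 + 68
69 = 1 × 68 + 1
68 = 68 × 1 + 0

GCD(137, 69) = 1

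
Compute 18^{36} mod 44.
4

Using successive squaring:
Binary expansion of 36: 100100
Powers of 18 mod 44 (each is the square of the previous):
  18^1 ≡ 18 (mod 44)
  18^2 ≡ 18² = 324 ≡ 16 (mod 44)
  18^4 ≡ 16² = 256 ≡ 36 (mod 44)
  18^8 ≡ 36² = 1296 ≡ 20 (mod 44)
  18^16 ≡ 20² = 400 ≡ 4 (mod 44)
  18^32 ≡ 4² = 16 ≡ 16 (mod 44)
36 = 32 + 4, so 18^36 = 18^32 × 18^4 ≡ 16 × 36 (mod 44)
Multiplying step by step:
  16 × 36 = 576 ≡ 4 (mod 44)
Result: 18^36 ≡ 4 (mod 44)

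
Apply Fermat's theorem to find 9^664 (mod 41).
By Fermat: 9^{40} ≡ 1 (mod 41). 664 ≡ 24 (mod 40). So 9^{664} ≡ 9^{24} ≡ 1 (mod 41)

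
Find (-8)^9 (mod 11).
(-8) ≡ 3 (mod 11). 9 = 8 + 1 (binary 1001). Repeated squaring mod 11: 3^1 ≡ 3; 3^2 ≡ 3² = 9 ≡ 9; 3^4 ≡ 9² = 81 ≡ 4; 3^8 ≡ 4² = 16 ≡ 5. Multiply: (-8)^9 ≡ 3^8 × 3^1 ≡ 5 × 3 (mod 11): 5 × 3 = 15 ≡ 4. So (-8)^9 ≡ 4 (mod 11).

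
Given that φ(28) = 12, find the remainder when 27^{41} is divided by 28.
By Euler: 27^{12} ≡ 1 (mod 28) since gcd(27, 28) = 1. 41 = 3×12 + 5. So 27^{41} ≡ 27^{5} ≡ 27 (mod 28)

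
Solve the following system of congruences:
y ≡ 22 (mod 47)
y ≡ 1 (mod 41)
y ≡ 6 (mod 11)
10456

Using the Chinese Remainder Theorem:
M = product of moduli = 21197
For equation 1: M_1 = 451, 451 ≡ 28 (mod 47), inverse of 451 mod 47 is 42 (check: 28 × 42 = 1176 ≡ 1 (mod 47))
For equation 2: M_2 = 517, 517 ≡ 25 (mod 41), inverse of 517 mod 41 is 23 (check: 25 × 23 = 575 ≡ 1 (mod 41))
For equation 3: M_3 = 1927, 1927 ≡ 2 (mod 11), inverse of 1927 mod 11 is 6 (check: 2 × 6 = 12 ≡ 1 (mod 11))
Combine: y ≡ Σ r_i×M_i×(M_i⁻¹ mod m_i) = 22×451×42 + 1×517×23 + 6×1927×6 = 416724 + 11891 + 69372 = 497987
497987 mod 21197 = 10456
y ≡ 10456 (mod 21197)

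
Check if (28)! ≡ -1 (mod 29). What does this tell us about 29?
(28)! mod 29 = 28. Since this equals -1 (mod 29), Wilson confirms 29 is prime.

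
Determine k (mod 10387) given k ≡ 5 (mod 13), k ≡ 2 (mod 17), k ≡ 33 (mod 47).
1396

Using the Chinese Remainder Theorem:
M = product of moduli = 10387
For equation 1: M_1 = 799, 799 ≡ 6 (mod 13), inverse of 799 mod 13 is 11 (check: 6 × 11 = 66 ≡ 1 (mod 13))
For equation 2: M_2 = 611, 611 ≡ 16 (mod 17), inverse of 611 mod 17 is 16 (check: 16 × 16 = 256 ≡ 1 (mod 17))
For equation 3: M_3 = 221, 221 ≡ 33 (mod 47), inverse of 221 mod 47 is 10 (check: 33 × 10 = 330 ≡ 1 (mod 47))
Combine: k ≡ Σ r_i×M_i×(M_i⁻¹ mod m_i) = 5×799×11 + 2×611×16 + 33×221×10 = 43945 + 19552 + 72930 = 136427
136427 mod 10387 = 1396
k ≡ 1396 (mod 10387)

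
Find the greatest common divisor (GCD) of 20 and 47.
1

Using the Euclidean algorithm:
20 = 0 × 47 + 20
47 = 2 × 20 + 7
20 = 2 × 7 + 6
7 = 1 × 6 + 1
6 = 6 × 1 + 0

GCD(20, 47) = 1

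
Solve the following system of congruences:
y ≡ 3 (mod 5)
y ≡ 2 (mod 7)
23

Using the Chinese Remainder Theorem:
M = product of moduli = 35
For equation 1: M_1 = 7, 7 ≡ 2 (mod 5), inverse of 7 mod 5 is 3 (check: 2 × 3 = 6 ≡ 1 (mod 5))
For equation 2: M_2 = 5, 5 ≡ 5 (mod 7), inverse of 5 mod 7 is 3 (check: 5 × 3 = 15 ≡ 1 (mod 7))
Combine: y ≡ Σ r_i×M_i×(M_i⁻¹ mod m_i) = 3×7×3 + 2×5×3 = 63 + 30 = 93
93 mod 35 = 23
y ≡ 23 (mod 35)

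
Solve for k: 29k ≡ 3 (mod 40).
7

Since gcd(29, 40) = 1 divides 3, a solution exists.
Multiply both sides by the inverse of 29 mod 40:
  29^(-1) mod 40 = 29
  x ≡ 29 × 3 ≡ 87 ≡ 7 (mod 40)
Verification: 29 × 7 = 203 = 5 × 40 + 3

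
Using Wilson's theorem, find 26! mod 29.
(28)! = (26)! × (27) × (28) ≡ -1 (mod 29). So (26)! ≡ -1 × [(28)(27)]^(-1) ≡ 14 (mod 29)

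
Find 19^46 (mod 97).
Using repeated squaring. 46 = 32 + 8 + 4 + 2 (binary 101110). Repeated squaring mod 97: 19^1 ≡ 19; 19^2 ≡ 19² = 361 ≡ 70; 19^4 ≡ 70² = 4900 ≡ 50; 19^8 ≡ 50² = 2500 ≡ 75; 19^16 ≡ 75² = 5625 ≡ 96; 19^32 ≡ 96² = 9216 ≡ 1. Multiply: 19^46 = 19^32 × 19^8 × 19^4 × 19^2 ≡ 1 × 75 × 50 × 70 (mod 97): 1 × 75 = 75 ≡ 75; 75 × 50 = 3750 ≡ 64; 64 × 70 = 4480 ≡ 18. So 19^46 ≡ 18 (mod 97).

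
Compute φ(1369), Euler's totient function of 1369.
1332

Prime factorization: 1369 = 37^2
Using the formula φ(n) = n × Π(1 - 1/p) for each prime factor p:
φ(1369) = 1369 × (1 - 1/37)
φ(1369) = 1332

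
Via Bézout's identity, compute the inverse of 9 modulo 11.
Extended GCD: 9(5) + 11(-4) = 1. So 9^(-1) ≡ 5 ≡ 5 (mod 11). Verify: 9 × 5 = 45 ≡ 1 (mod 11)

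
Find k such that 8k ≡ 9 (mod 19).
13

Since gcd(8, 19) = 1 divides 9, a solution exists.
Multiply both sides by the inverse of 8 mod 19:
  8^(-1) mod 19 = 12
  x ≡ 12 × 9 ≡ 108 ≡ 13 (mod 19)
Verification: 8 × 13 = 104 = 5 × 19 + 9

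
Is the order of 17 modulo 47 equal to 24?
No, the actual order is 23, not 24.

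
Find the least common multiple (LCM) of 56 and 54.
1512

First find GCD(56, 54) using the Euclidean algorithm:
56 = 1 × 54 + 2
54 = 27 × 2 + 0
GCD(56, 54) = 2

LCM formula: LCM(a, b) = (a × b) / GCD(a, b)
LCM(56, 54) = (56 × 54) / 2
LCM(56, 54) = 3024 / 2
LCM(56, 54) = 1512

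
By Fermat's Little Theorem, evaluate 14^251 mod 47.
By Fermat: 14^{46} ≡ 1 (mod 47). 251 = 5×46 + 21. So 14^{251} ≡ 14^{21} ≡ 6 (mod 47)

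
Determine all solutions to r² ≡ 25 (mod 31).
The square roots of 25 mod 31 are 5 and 26. Verify: 5² = 25 ≡ 25 (mod 31)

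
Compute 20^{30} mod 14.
8

Using successive squaring:
Binary expansion of 30: 11110
Powers of 20 mod 14 (each is the square of the previous):
  20^1 ≡ 6 (mod 14)
  20^2 ≡ 6² = 36 ≡ 8 (mod 14)
  20^4 ≡ 8² = 64 ≡ 8 (mod 14)
  20^8 ≡ 8² = 64 ≡ 8 (mod 14)
  20^16 ≡ 8² = 64 ≡ 8 (mod 14)
30 = 16 + 8 + 4 + 2, so 20^30 = 20^16 × 20^8 × 20^4 × 20^2 ≡ 8 × 8 × 8 × 8 (mod 14)
Multiplying step by step:
  8 × 8 = 64 ≡ 8 (mod 14)
  8 × 8 = 64 ≡ 8 (mod 14)
  8 × 8 = 64 ≡ 8 (mod 14)
Result: 20^30 ≡ 8 (mod 14)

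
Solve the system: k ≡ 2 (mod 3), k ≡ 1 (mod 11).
M = 3 × 11 = 33. M₁ = 11, y₁ ≡ 2 (mod 3). M₂ = 3, y₂ ≡ 4 (mod 11). k = 2×11×2 + 1×3×4 ≡ 23 (mod 33)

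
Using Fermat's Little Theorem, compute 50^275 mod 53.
By Fermat: 50^{52} ≡ 1 (mod 53). 275 = 5×52 + 15. So 50^{275} ≡ 50^{15} ≡ 48 (mod 53)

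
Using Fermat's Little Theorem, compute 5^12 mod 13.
By Fermat's Little Theorem, 5^{12} ≡ 1 (mod 13) since 13 is prime and gcd(5, 13) = 1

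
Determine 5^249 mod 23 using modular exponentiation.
Using Fermat: 5^{22} ≡ 1 (mod 23). 249 ≡ 7 (mod 22). So 5^{249} ≡ 5^{7} ≡ 17 (mod 23)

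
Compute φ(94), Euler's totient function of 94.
46

Prime factorization: 94 = 2 × 47
Using the formula φ(n) = n × Π(1 - 1/p) for each prime factor p:
φ(94) = 94 × (1 - 1/2) × (1 - 1/47)
φ(94) = 46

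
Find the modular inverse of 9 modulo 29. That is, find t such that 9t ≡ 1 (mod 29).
13

Using Extended Euclidean Algorithm:
gcd(9, 29) = 1
Bezout coefficients: 9 × 13 + 29 × -4 = 1
So 9 × 13 ≡ 1 (mod 29)
The inverse is 13 mod 29 = 13
Verification: 9 × 13 = 117 = 4 × 29 + 1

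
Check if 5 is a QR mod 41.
By Euler's criterion: 5^{20} ≡ 1 (mod 41). Since this equals 1, 5 is a QR.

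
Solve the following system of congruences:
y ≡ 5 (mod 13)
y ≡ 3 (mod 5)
18

Using the Chinese Remainder Theorem:
M = product of moduli = 65
For equation 1: M_1 = 5, 5 ≡ 5 (mod 13), inverse of 5 mod 13 is 8 (check: 5 × 8 = 40 ≡ 1 (mod 13))
For equation 2: M_2 = 13, 13 ≡ 3 (mod 5), inverse of 13 mod 5 is 2 (check: 3 × 2 = 6 ≡ 1 (mod 5))
Combine: y ≡ Σ r_i×M_i×(M_i⁻¹ mod m_i) = 5×5×8 + 3×13×2 = 200 + 78 = 278
278 mod 65 = 18
y ≡ 18 (mod 65)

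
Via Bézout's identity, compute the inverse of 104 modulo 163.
Extended GCD: 104(58) + 163(-37) = 1. So 104^(-1) ≡ 58 ≡ 58 (mod 163). Verify: 104 × 58 = 6032 ≡ 1 (mod 163)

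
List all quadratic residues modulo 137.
QRs mod 137: {1, 2, 4, 7, 8, 9, 11, 14, 15, 16, 17, 18, 19, 22, 25, 28, 30, 32, 34, 36, 37, 38, 39, 44, 49, 50, 56, 59, 60, 61, 63, 64, 65, 68, 69, 72, 73, 74, 76, 77, 78, 81, 87, 88, 93, 98, 99, 100, 101, 103, 105, 107, 109, 112, 115, 118, 119, 120, 121, 122, 123, 126, 128, 129, 130, 133, 135, 136}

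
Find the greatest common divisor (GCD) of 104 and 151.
1

Using the Euclidean algorithm:
104 = 0 × 151 + 104
151 = 1 × 104 + 47
104 = 2 × 47 + 10
47 = 4 × 10 + 7
10 = 1 × 7 + 3
7 = 2 × 3 + 1
3 = 3 × 1 + 0

GCD(104, 151) = 1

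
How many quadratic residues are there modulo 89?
For prime 89, there are (p-1)/2 = (89-1)/2 = 44 quadratic residues (excluding 0).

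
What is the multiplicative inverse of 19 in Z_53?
19^(-1) ≡ 14 (mod 53). Verification: 19 × 14 = 266 ≡ 1 (mod 53)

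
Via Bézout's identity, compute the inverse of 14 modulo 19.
Extended GCD: 14(-4) + 19(3) = 1. So 14^(-1) ≡ 15 ≡ 15 (mod 19). Verify: 14 × 15 = 210 ≡ 1 (mod 19)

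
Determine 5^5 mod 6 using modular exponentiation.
5 = 4 + 1 (binary 101). Repeated squaring mod 6: 5^1 ≡ 5; 5^2 ≡ 5² = 25 ≡ 1; 5^4 ≡ 1² = 1 ≡ 1. Multiply: 5^5 = 5^4 × 5^1 ≡ 1 × 5 (mod 6): 1 × 5 = 5 ≡ 5. So 5^5 ≡ 5 (mod 6).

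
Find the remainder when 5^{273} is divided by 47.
By Fermat: 5^{46} ≡ 1 (mod 47). 273 = 5×46 + 43. So 5^{273} ≡ 5^{43} ≡ 44 (mod 47)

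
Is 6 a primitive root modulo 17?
Yes

To verify, check if 6^(16/q) ≢ 1 (mod 17) for each prime divisor q of 16
Divisors of 16 = 16: [1, 2, 4, 8, 16]
  6^(16/2) = 6^8 ≡ 16 (mod 17)
Conclusion: 6 is a primitive root modulo 17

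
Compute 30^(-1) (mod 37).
30^(-1) ≡ 21 (mod 37). Verification: 30 × 21 = 630 ≡ 1 (mod 37)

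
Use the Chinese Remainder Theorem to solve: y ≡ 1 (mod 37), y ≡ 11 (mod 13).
297

Using the Chinese Remainder Theorem:
M = product of moduli = 481
For equation 1: M_1 = 13, 13 ≡ 13 (mod 37), inverse of 13 mod 37 is 20 (check: 13 × 20 = 260 ≡ 1 (mod 37))
For equation 2: M_2 = 37, 37 ≡ 11 (mod 13), inverse of 37 mod 13 is 6 (check: 11 × 6 = 66 ≡ 1 (mod 13))
Combine: y ≡ Σ r_i×M_i×(M_i⁻¹ mod m_i) = 1×13×20 + 11×37×6 = 260 + 2442 = 2702
2702 mod 481 = 297
y ≡ 297 (mod 481)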